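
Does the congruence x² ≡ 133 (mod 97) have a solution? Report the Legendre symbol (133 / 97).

1

Euler's criterion: (133/97) ≡ 36^48 (mod 97).
36^2 ≡ 35 (mod 97)
36^4 ≡ 61 (mod 97)
36^8 ≡ 35 (mod 97)
36^16 ≡ 61 (mod 97)
36^32 ≡ 35 (mod 97)
36^48 = 36^(32+16) ≡ 1 (mod 97).
Result is 1, so (133/97) = 1.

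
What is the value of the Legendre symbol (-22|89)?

1

Euler's criterion: (-22/89) ≡ 67^44 (mod 89).
67^2 ≡ 39 (mod 89)
67^4 ≡ 8 (mod 89)
67^8 ≡ 64 (mod 89)
67^16 ≡ 2 (mod 89)
67^32 ≡ 4 (mod 89)
67^44 = 67^(32+8+4) ≡ 1 (mod 89).
Result is 1, so (-22/89) = 1.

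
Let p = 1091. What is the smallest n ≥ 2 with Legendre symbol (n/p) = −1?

(2/1091) = −1, so 2 is the smallest positive non-residue mod 1091.

2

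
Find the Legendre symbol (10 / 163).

1

Euler's criterion: (10/163) ≡ 10^81 (mod 163).
10^2 ≡ 100 (mod 163)
10^4 ≡ 57 (mod 163)
10^8 ≡ 152 (mod 163)
10^16 ≡ 121 (mod 163)
10^32 ≡ 134 (mod 163)
10^64 ≡ 26 (mod 163)
10^81 = 10^(64+16+1) ≡ 1 (mod 163).
Result is 1, so (10/163) = 1.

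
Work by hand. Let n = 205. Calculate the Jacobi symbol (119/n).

1

Reciprocity: 119 ≡ 3 and 205 ≡ 1 (mod 4), so (119/205) = +(205/119).
Reduce top mod 119: now compute (86/119).
Pull out 2: since 119 ≡ 7 (mod 8), (2/119) = +1.
Reciprocity: 43 ≡ 3 and 119 ≡ 3 (mod 4), so (43/119) = −(119/43).
Reduce top mod 43: now compute (33/43).
Reciprocity: 33 ≡ 1 and 43 ≡ 3 (mod 4), so (33/43) = +(43/33).
Reduce top mod 33: now compute (10/33).
Pull out 2: since 33 ≡ 1 (mod 8), (2/33) = +1.
Reciprocity: 5 ≡ 1 and 33 ≡ 1 (mod 4), so (5/33) = +(33/5).
Reduce top mod 5: now compute (3/5).
Reciprocity: 3 ≡ 3 and 5 ≡ 1 (mod 4), so (3/5) = +(5/3).
Reduce top mod 3: now compute (2/3).
Pull out 2: since 3 ≡ 3 (mod 8), (2/3) = -1.
Reached (1/3) = 1. Collecting the sign flips along the way, the symbol is +1.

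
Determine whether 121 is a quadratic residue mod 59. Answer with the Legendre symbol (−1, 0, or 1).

Euler's criterion: (121/59) ≡ 3^29 (mod 59).
3^2 ≡ 9 (mod 59)
3^4 ≡ 22 (mod 59)
3^8 ≡ 12 (mod 59)
3^16 ≡ 26 (mod 59)
3^29 = 3^(16+8+4+1) ≡ 1 (mod 59).
Result is 1, so (121/59) = 1.

1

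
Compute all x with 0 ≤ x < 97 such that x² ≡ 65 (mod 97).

97 ≡ 1 (mod 4), so we find a root by search.
Trying successive values, 29² = 841 ≡ 65 (mod 97). The other root is 97 − 29 = 68.

29, 68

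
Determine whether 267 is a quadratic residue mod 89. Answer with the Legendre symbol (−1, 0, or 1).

0

First reduce: 267 ≡ 0 (mod 89).
Top reduces to 0: gcd > 1, so the symbol is 0.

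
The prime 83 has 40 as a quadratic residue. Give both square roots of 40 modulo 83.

Since 83 ≡ 3 (mod 4), a square root of 40 is 40^((83+1)/4) = 40^21 mod 83.
Repeated squaring: 40^2≡23, 40^4≡31, 40^8≡48, 40^16≡63 (mod 83).
40^21 = 40^(16+4+1) ≡ 17 (mod 83).
Check: 17² = 289 ≡ 40 (mod 83). The two roots are 17 and 66.

17, 66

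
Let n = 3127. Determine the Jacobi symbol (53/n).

Reciprocity: 53 ≡ 1 and 3127 ≡ 3 (mod 4), so (53/3127) = +(3127/53).
Reduce top mod 53: now compute (0/53).
Top reduces to 0: gcd > 1, so the symbol is 0.

0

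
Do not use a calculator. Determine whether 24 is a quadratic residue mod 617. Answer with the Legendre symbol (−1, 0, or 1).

Pull out 2^3: since 617 ≡ 1 (mod 8), (2/617) = +1, so (2/617)^3 = +1.
Reciprocity: 3 ≡ 3 and 617 ≡ 1 (mod 4), so (3/617) = +(617/3).
Reduce top mod 3: now compute (2/3).
Pull out 2: since 3 ≡ 3 (mod 8), (2/3) = -1.
Reached (1/3) = 1. Collecting the sign flips along the way, the symbol is -1.

-1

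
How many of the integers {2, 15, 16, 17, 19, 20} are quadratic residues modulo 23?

(2/23) = +1 → QR.
(15/23) = -1 → non-residue.
(16/23) = +1 → QR.
(17/23) = -1 → non-residue.
(19/23) = -1 → non-residue.
(20/23) = -1 → non-residue.
Total quadratic residues among the 6: 2.

2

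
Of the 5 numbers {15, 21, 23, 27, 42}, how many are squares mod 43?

3

(15/43) = +1 → QR.
(21/43) = +1 → QR.
(23/43) = +1 → QR.
(27/43) = -1 → non-residue.
(42/43) = -1 → non-residue.
Total quadratic residues among the 5: 3.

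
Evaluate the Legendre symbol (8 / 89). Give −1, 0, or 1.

1

Pull out 2^3: since 89 ≡ 1 (mod 8), (2/89) = +1, so (2/89)^3 = +1.
Reached (1/89) = 1. Collecting the sign flips along the way, the symbol is +1.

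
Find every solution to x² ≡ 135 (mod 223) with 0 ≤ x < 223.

Since 223 ≡ 3 (mod 4), a square root of 135 is 135^((223+1)/4) = 135^56 mod 223.
Repeated squaring: 135^2≡162, 135^4≡153, 135^8≡217, 135^16≡36, 135^32≡181 (mod 223).
135^56 = 135^(32+16+8) ≡ 152 (mod 223).
Check: 152² = 23104 ≡ 135 (mod 223). The two roots are 71 and 152.

71, 152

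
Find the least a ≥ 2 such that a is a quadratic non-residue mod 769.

(2/769) = +1, so 2 is a residue.
(3/769) = +1, so 3 is a residue.
(4/769) = +1, so 4 is a residue.
(5/769) = +1, so 5 is a residue.
(6/769) = +1, so 6 is a residue.
(7/769) = −1, so 7 is the smallest positive non-residue mod 769.

7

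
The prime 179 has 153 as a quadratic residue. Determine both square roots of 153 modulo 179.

42, 137

Since 179 ≡ 3 (mod 4), a square root of 153 is 153^((179+1)/4) = 153^45 mod 179.
Repeated squaring: 153^2≡139, 153^4≡168, 153^8≡121, 153^16≡142, 153^32≡116 (mod 179).
153^45 = 153^(32+8+4+1) ≡ 42 (mod 179).
Check: 42² = 1764 ≡ 153 (mod 179). The two roots are 42 and 137.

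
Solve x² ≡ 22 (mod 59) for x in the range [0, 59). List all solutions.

9, 50

Since 59 ≡ 3 (mod 4), a square root of 22 is 22^((59+1)/4) = 22^15 mod 59.
Repeated squaring: 22^2≡12, 22^4≡26, 22^8≡27 (mod 59).
22^15 = 22^(8+4+2+1) ≡ 9 (mod 59).
Check: 9² = 81 ≡ 22 (mod 59). The two roots are 9 and 50.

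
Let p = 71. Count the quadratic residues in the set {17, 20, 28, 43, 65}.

(17/71) = -1 → non-residue.
(20/71) = +1 → QR.
(28/71) = -1 → non-residue.
(43/71) = +1 → QR.
(65/71) = -1 → non-residue.
Total quadratic residues among the 5: 2.

2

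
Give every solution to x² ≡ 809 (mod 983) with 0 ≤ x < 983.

321, 662

Since 983 ≡ 3 (mod 4), a square root of 809 is 809^((983+1)/4) = 809^246 mod 983.
Repeated squaring: 809^2≡786, 809^4≡472, 809^8≡626, 809^16≡642, 809^32≡287, 809^64≡780, 809^128≡906 (mod 983).
809^246 = 809^(128+64+32+16+4+2) ≡ 321 (mod 983).
Check: 321² = 103041 ≡ 809 (mod 983). The two roots are 321 and 662.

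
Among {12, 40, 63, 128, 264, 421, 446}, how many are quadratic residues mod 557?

3

(12/557) = -1 → non-residue.
(40/557) = +1 → QR.
(63/557) = +1 → QR.
(128/557) = -1 → non-residue.
(264/557) = -1 → non-residue.
(421/557) = -1 → non-residue.
(446/557) = +1 → QR.
Total quadratic residues among the 7: 3.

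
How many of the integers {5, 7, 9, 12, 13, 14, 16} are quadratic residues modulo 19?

4

(5/19) = +1 → QR.
(7/19) = +1 → QR.
(9/19) = +1 → QR.
(12/19) = -1 → non-residue.
(13/19) = -1 → non-residue.
(14/19) = -1 → non-residue.
(16/19) = +1 → QR.
Total quadratic residues among the 7: 4.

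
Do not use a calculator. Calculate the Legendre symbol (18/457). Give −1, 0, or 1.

Pull out 2: since 457 ≡ 1 (mod 8), (2/457) = +1.
Reciprocity: 9 ≡ 1 and 457 ≡ 1 (mod 4), so (9/457) = +(457/9).
Reduce top mod 9: now compute (7/9).
Reciprocity: 7 ≡ 3 and 9 ≡ 1 (mod 4), so (7/9) = +(9/7).
Reduce top mod 7: now compute (2/7).
Pull out 2: since 7 ≡ 7 (mod 8), (2/7) = +1.
Reached (1/7) = 1. Collecting the sign flips along the way, the symbol is +1.

1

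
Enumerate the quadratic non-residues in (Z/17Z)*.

Square k = 1,…,8 (k and 17−k give the same square):
1²=1, 2²=4, 3²=9, 4²=16, 5²≡8, 6²≡2, 7²≡15, 8²≡13 (mod 17).
The residues are {1, 2, 4, 8, 9, 13, 15, 16}; the non-residues are the remaining 8 nonzero classes.

3, 5, 6, 7, 10, 11, 12, 14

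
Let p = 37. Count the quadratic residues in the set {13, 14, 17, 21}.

(13/37) = -1 → non-residue.
(14/37) = -1 → non-residue.
(17/37) = -1 → non-residue.
(21/37) = +1 → QR.
Total quadratic residues among the 4: 1.

1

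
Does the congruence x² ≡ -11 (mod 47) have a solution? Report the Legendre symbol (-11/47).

Euler's criterion: (-11/47) ≡ 36^23 (mod 47).
36^2 ≡ 27 (mod 47)
36^4 ≡ 24 (mod 47)
36^8 ≡ 12 (mod 47)
36^16 ≡ 3 (mod 47)
36^23 = 36^(16+4+2+1) ≡ 1 (mod 47).
Result is 1, so (-11/47) = 1.

1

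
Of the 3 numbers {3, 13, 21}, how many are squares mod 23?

2

(3/23) = +1 → QR.
(13/23) = +1 → QR.
(21/23) = -1 → non-residue.
Total quadratic residues among the 3: 2.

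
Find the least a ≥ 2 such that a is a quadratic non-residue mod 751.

(2/751) = +1, so 2 is a residue.
(3/751) = −1, so 3 is the smallest positive non-residue mod 751.

3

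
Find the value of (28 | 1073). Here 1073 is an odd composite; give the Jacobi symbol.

Pull out 2^2: since 1073 ≡ 1 (mod 8), (2/1073) = +1, so (2/1073)^2 = +1.
Reciprocity: 7 ≡ 3 and 1073 ≡ 1 (mod 4), so (7/1073) = +(1073/7).
Reduce top mod 7: now compute (2/7).
Pull out 2: since 7 ≡ 7 (mod 8), (2/7) = +1.
Reached (1/7) = 1. Collecting the sign flips along the way, the symbol is +1.

1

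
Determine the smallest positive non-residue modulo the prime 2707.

2

(2/2707) = −1, so 2 is the smallest positive non-residue mod 2707.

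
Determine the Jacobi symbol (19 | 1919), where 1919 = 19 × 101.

Reciprocity: 19 ≡ 3 and 1919 ≡ 3 (mod 4), so (19/1919) = −(1919/19).
Reduce top mod 19: now compute (0/19).
Top reduces to 0: gcd > 1, so the symbol is 0.

0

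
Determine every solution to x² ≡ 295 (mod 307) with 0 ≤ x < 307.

70, 237

Since 307 ≡ 3 (mod 4), a square root of 295 is 295^((307+1)/4) = 295^77 mod 307.
Repeated squaring: 295^2≡144, 295^4≡167, 295^8≡259, 295^16≡155, 295^32≡79, 295^64≡101 (mod 307).
295^77 = 295^(64+8+4+1) ≡ 70 (mod 307).
Check: 70² = 4900 ≡ 295 (mod 307). The two roots are 70 and 237.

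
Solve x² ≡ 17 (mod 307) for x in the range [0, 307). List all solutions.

18, 289

Since 307 ≡ 3 (mod 4), a square root of 17 is 17^((307+1)/4) = 17^77 mod 307.
Repeated squaring: 17^2≡289, 17^4≡17, 17^8≡289, 17^16≡17, 17^32≡289, 17^64≡17 (mod 307).
17^77 = 17^(64+8+4+1) ≡ 289 (mod 307).
Check: 289² = 83521 ≡ 17 (mod 307). The two roots are 18 and 289.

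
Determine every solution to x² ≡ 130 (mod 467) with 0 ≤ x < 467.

102, 365

Since 467 ≡ 3 (mod 4), a square root of 130 is 130^((467+1)/4) = 130^117 mod 467.
Repeated squaring: 130^2≡88, 130^4≡272, 130^8≡198, 130^16≡443, 130^32≡109, 130^64≡206 (mod 467).
130^117 = 130^(64+32+16+4+1) ≡ 365 (mod 467).
Check: 365² = 133225 ≡ 130 (mod 467). The two roots are 102 and 365.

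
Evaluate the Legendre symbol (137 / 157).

Reciprocity: 137 ≡ 1 and 157 ≡ 1 (mod 4), so (137/157) = +(157/137).
Reduce top mod 137: now compute (20/137).
Pull out 2^2: since 137 ≡ 1 (mod 8), (2/137) = +1, so (2/137)^2 = +1.
Reciprocity: 5 ≡ 1 and 137 ≡ 1 (mod 4), so (5/137) = +(137/5).
Reduce top mod 5: now compute (2/5).
Pull out 2: since 5 ≡ 5 (mod 8), (2/5) = -1.
Reached (1/5) = 1. Collecting the sign flips along the way, the symbol is -1.

-1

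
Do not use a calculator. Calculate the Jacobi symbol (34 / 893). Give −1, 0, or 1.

Pull out 2: since 893 ≡ 5 (mod 8), (2/893) = -1.
Reciprocity: 17 ≡ 1 and 893 ≡ 1 (mod 4), so (17/893) = +(893/17).
Reduce top mod 17: now compute (9/17).
Reciprocity: 9 ≡ 1 and 17 ≡ 1 (mod 4), so (9/17) = +(17/9).
Reduce top mod 9: now compute (8/9).
Pull out 2^3: since 9 ≡ 1 (mod 8), (2/9) = +1, so (2/9)^3 = +1.
Reached (1/9) = 1. Collecting the sign flips along the way, the symbol is -1.

-1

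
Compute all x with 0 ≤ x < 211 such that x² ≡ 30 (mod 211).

Since 211 ≡ 3 (mod 4), a square root of 30 is 30^((211+1)/4) = 30^53 mod 211.
Repeated squaring: 30^2≡56, 30^4≡182, 30^8≡208, 30^16≡9, 30^32≡81 (mod 211).
30^53 = 30^(32+16+4+1) ≡ 36 (mod 211).
Check: 36² = 1296 ≡ 30 (mod 211). The two roots are 36 and 175.

36, 175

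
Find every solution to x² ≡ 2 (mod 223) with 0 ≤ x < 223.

15, 208

Since 223 ≡ 3 (mod 4), a square root of 2 is 2^((223+1)/4) = 2^56 mod 223.
Repeated squaring: 2^2≡4, 2^4≡16, 2^8≡33, 2^16≡197, 2^32≡7 (mod 223).
2^56 = 2^(32+16+8) ≡ 15 (mod 223).
Check: 15² = 225 ≡ 2 (mod 223). The two roots are 15 and 208.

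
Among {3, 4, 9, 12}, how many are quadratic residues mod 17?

2

(3/17) = -1 → non-residue.
(4/17) = +1 → QR.
(9/17) = +1 → QR.
(12/17) = -1 → non-residue.
Total quadratic residues among the 4: 2.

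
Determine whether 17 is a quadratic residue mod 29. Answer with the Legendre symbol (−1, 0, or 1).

Euler's criterion: (17/29) ≡ 17^14 (mod 29).
17^2 ≡ 28 (mod 29)
17^4 ≡ 1 (mod 29)
17^8 ≡ 1 (mod 29)
17^14 = 17^(8+4+2) ≡ 28 (mod 29).
Result is 28 ≡ −1, so (17/29) = −1.

-1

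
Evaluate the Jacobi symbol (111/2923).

Reciprocity: 111 ≡ 3 and 2923 ≡ 3 (mod 4), so (111/2923) = −(2923/111).
Reduce top mod 111: now compute (37/111).
Reciprocity: 37 ≡ 1 and 111 ≡ 3 (mod 4), so (37/111) = +(111/37).
Reduce top mod 37: now compute (0/37).
Top reduces to 0: gcd > 1, so the symbol is 0.

0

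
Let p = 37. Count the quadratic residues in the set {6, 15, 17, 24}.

(6/37) = -1 → non-residue.
(15/37) = -1 → non-residue.
(17/37) = -1 → non-residue.
(24/37) = -1 → non-residue.
Total quadratic residues among the 4: 0.

0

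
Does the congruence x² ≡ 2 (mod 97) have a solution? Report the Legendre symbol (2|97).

Pull out 2: since 97 ≡ 1 (mod 8), (2/97) = +1.
Reached (1/97) = 1. Collecting the sign flips along the way, the symbol is +1.

1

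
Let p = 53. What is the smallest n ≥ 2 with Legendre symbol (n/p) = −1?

2

(2/53) = −1, so 2 is the smallest positive non-residue mod 53.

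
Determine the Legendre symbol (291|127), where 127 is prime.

1

First reduce: 291 ≡ 37 (mod 127).
Reciprocity: 37 ≡ 1 and 127 ≡ 3 (mod 4), so (37/127) = +(127/37).
Reduce top mod 37: now compute (16/37).
Pull out 2^4: since 37 ≡ 5 (mod 8), (2/37) = -1, so (2/37)^4 = +1.
Reached (1/37) = 1. Collecting the sign flips along the way, the symbol is +1.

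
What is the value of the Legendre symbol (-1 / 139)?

-1

First reduce: -1 ≡ 138 (mod 139).
Pull out 2: since 139 ≡ 3 (mod 8), (2/139) = -1.
Reciprocity: 69 ≡ 1 and 139 ≡ 3 (mod 4), so (69/139) = +(139/69).
Reduce top mod 69: now compute (1/69).
Reached (1/69) = 1. Collecting the sign flips along the way, the symbol is -1.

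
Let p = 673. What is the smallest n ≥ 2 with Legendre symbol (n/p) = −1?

(2/673) = +1, so 2 is a residue.
(3/673) = +1, so 3 is a residue.
(4/673) = +1, so 4 is a residue.
(5/673) = −1, so 5 is the smallest positive non-residue mod 673.

5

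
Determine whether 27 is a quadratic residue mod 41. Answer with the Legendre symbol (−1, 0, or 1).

-1

Euler's criterion: (27/41) ≡ 27^20 (mod 41).
27^2 ≡ 32 (mod 41)
27^4 ≡ 40 (mod 41)
27^8 ≡ 1 (mod 41)
27^16 ≡ 1 (mod 41)
27^20 = 27^(16+4) ≡ 40 (mod 41).
Result is 40 ≡ −1, so (27/41) = −1.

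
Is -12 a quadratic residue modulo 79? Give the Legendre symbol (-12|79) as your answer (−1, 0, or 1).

1

Euler's criterion: (-12/79) ≡ 67^39 (mod 79).
67^2 ≡ 65 (mod 79)
67^4 ≡ 38 (mod 79)
67^8 ≡ 22 (mod 79)
67^16 ≡ 10 (mod 79)
67^32 ≡ 21 (mod 79)
67^39 = 67^(32+4+2+1) ≡ 1 (mod 79).
Result is 1, so (-12/79) = 1.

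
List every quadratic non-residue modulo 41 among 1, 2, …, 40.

Square k = 1,…,20 (k and 41−k give the same square):
1²=1, 2²=4, 3²=9, 4²=16, 5²=25, 6²=36, 7²≡8, 8²≡23, 9²≡40, 10²≡18, 11²≡39, 12²≡21, 13²≡5, 14²≡32, 15²≡20, 16²≡10, 17²≡2, 18²≡37, 19²≡33, 20²≡31 (mod 41).
The residues are {1, 2, 4, 5, 8, 9, 10, 16, 18, 20, 21, 23, 25, 31, 32, 33, 36, 37, 39, 40}; the non-residues are the remaining 20 nonzero classes.

3,6,7,11,12,13,14,15,17,19,22,24,26,27,28,29,30,34,35,38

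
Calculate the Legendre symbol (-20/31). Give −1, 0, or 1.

-1

Euler's criterion: (-20/31) ≡ 11^15 (mod 31).
11^2 ≡ 28 (mod 31)
11^4 ≡ 9 (mod 31)
11^8 ≡ 19 (mod 31)
11^15 = 11^(8+4+2+1) ≡ 30 (mod 31).
Result is 30 ≡ −1, so (-20/31) = −1.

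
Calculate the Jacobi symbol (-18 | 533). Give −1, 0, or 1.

-1

First reduce: -18 ≡ 515 (mod 533).
Reciprocity: 515 ≡ 3 and 533 ≡ 1 (mod 4), so (515/533) = +(533/515).
Reduce top mod 515: now compute (18/515).
Pull out 2: since 515 ≡ 3 (mod 8), (2/515) = -1.
Reciprocity: 9 ≡ 1 and 515 ≡ 3 (mod 4), so (9/515) = +(515/9).
Reduce top mod 9: now compute (2/9).
Pull out 2: since 9 ≡ 1 (mod 8), (2/9) = +1.
Reached (1/9) = 1. Collecting the sign flips along the way, the symbol is -1.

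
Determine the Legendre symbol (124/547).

Euler's criterion: (124/547) ≡ 124^273 (mod 547).
124^2 ≡ 60 (mod 547)
124^4 ≡ 318 (mod 547)
124^8 ≡ 476 (mod 547)
124^16 ≡ 118 (mod 547)
124^32 ≡ 249 (mod 547)
124^64 ≡ 190 (mod 547)
124^128 ≡ 545 (mod 547)
124^256 ≡ 4 (mod 547)
124^273 = 124^(256+16+1) ≡ 546 (mod 547).
Result is 546 ≡ −1, so (124/547) = −1.

-1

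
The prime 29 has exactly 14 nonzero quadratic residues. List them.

Square k = 1,…,14 (k and 29−k give the same square):
1²=1, 2²=4, 3²=9, 4²=16, 5²=25, 6²≡7, 7²≡20, 8²≡6, 9²≡23, 10²≡13, 11²≡5, 12²≡28, 13²≡24, 14²≡22 (mod 29).
So the quadratic residues mod 29 are {1, 4, 5, 6, 7, 9, 13, 16, 20, 22, 23, 24, 25, 28}.

1,4,5,6,7,9,13,16,20,22,23,24,25,28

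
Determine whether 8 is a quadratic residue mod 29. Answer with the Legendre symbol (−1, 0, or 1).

-1

Euler's criterion: (8/29) ≡ 8^14 (mod 29).
8^2 ≡ 6 (mod 29)
8^4 ≡ 7 (mod 29)
8^8 ≡ 20 (mod 29)
8^14 = 8^(8+4+2) ≡ 28 (mod 29).
Result is 28 ≡ −1, so (8/29) = −1.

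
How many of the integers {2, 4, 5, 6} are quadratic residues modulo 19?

(2/19) = -1 → non-residue.
(4/19) = +1 → QR.
(5/19) = +1 → QR.
(6/19) = +1 → QR.
Total quadratic residues among the 4: 3.

3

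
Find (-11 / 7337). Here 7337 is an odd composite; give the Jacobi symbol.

First reduce: -11 ≡ 7326 (mod 7337).
Pull out 2: since 7337 ≡ 1 (mod 8), (2/7337) = +1.
Reciprocity: 3663 ≡ 3 and 7337 ≡ 1 (mod 4), so (3663/7337) = +(7337/3663).
Reduce top mod 3663: now compute (11/3663).
Reciprocity: 11 ≡ 3 and 3663 ≡ 3 (mod 4), so (11/3663) = −(3663/11).
Reduce top mod 11: now compute (0/11).
Top reduces to 0: gcd > 1, so the symbol is 0.

0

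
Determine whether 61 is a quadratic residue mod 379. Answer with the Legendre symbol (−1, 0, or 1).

1

Reciprocity: 61 ≡ 1 and 379 ≡ 3 (mod 4), so (61/379) = +(379/61).
Reduce top mod 61: now compute (13/61).
Reciprocity: 13 ≡ 1 and 61 ≡ 1 (mod 4), so (13/61) = +(61/13).
Reduce top mod 13: now compute (9/13).
Reciprocity: 9 ≡ 1 and 13 ≡ 1 (mod 4), so (9/13) = +(13/9).
Reduce top mod 9: now compute (4/9).
Pull out 2^2: since 9 ≡ 1 (mod 8), (2/9) = +1, so (2/9)^2 = +1.
Reached (1/9) = 1. Collecting the sign flips along the way, the symbol is +1.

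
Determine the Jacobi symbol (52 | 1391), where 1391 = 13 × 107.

0

Pull out 2^2: since 1391 ≡ 7 (mod 8), (2/1391) = +1, so (2/1391)^2 = +1.
Reciprocity: 13 ≡ 1 and 1391 ≡ 3 (mod 4), so (13/1391) = +(1391/13).
Reduce top mod 13: now compute (0/13).
Top reduces to 0: gcd > 1, so the symbol is 0.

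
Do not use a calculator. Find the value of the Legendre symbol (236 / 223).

-1

Euler's criterion: (236/223) ≡ 13^111 (mod 223).
13^2 ≡ 169 (mod 223)
13^4 ≡ 17 (mod 223)
13^8 ≡ 66 (mod 223)
13^16 ≡ 119 (mod 223)
13^32 ≡ 112 (mod 223)
13^64 ≡ 56 (mod 223)
13^111 = 13^(64+32+8+4+2+1) ≡ 222 (mod 223).
Result is 222 ≡ −1, so (236/223) = −1.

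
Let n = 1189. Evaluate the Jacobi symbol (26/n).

Pull out 2: since 1189 ≡ 5 (mod 8), (2/1189) = -1.
Reciprocity: 13 ≡ 1 and 1189 ≡ 1 (mod 4), so (13/1189) = +(1189/13).
Reduce top mod 13: now compute (6/13).
Pull out 2: since 13 ≡ 5 (mod 8), (2/13) = -1.
Reciprocity: 3 ≡ 3 and 13 ≡ 1 (mod 4), so (3/13) = +(13/3).
Reduce top mod 3: now compute (1/3).
Reached (1/3) = 1. Collecting the sign flips along the way, the symbol is +1.

1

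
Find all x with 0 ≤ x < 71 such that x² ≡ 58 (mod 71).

22, 49

Since 71 ≡ 3 (mod 4), a square root of 58 is 58^((71+1)/4) = 58^18 mod 71.
Repeated squaring: 58^2≡27, 58^4≡19, 58^8≡6, 58^16≡36 (mod 71).
58^18 = 58^(16+2) ≡ 49 (mod 71).
Check: 49² = 2401 ≡ 58 (mod 71). The two roots are 22 and 49.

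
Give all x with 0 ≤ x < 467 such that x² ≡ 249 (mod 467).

222, 245

Since 467 ≡ 3 (mod 4), a square root of 249 is 249^((467+1)/4) = 249^117 mod 467.
Repeated squaring: 249^2≡357, 249^4≡425, 249^8≡363, 249^16≡75, 249^32≡21, 249^64≡441 (mod 467).
249^117 = 249^(64+32+16+4+1) ≡ 222 (mod 467).
Check: 222² = 49284 ≡ 249 (mod 467). The two roots are 222 and 245.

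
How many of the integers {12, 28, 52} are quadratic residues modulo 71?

1

(12/71) = +1 → QR.
(28/71) = -1 → non-residue.
(52/71) = -1 → non-residue.
Total quadratic residues among the 3: 1.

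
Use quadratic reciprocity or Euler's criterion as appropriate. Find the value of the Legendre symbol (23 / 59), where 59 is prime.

-1

Reciprocity: 23 ≡ 3 and 59 ≡ 3 (mod 4), so (23/59) = −(59/23).
Reduce top mod 23: now compute (13/23).
Reciprocity: 13 ≡ 1 and 23 ≡ 3 (mod 4), so (13/23) = +(23/13).
Reduce top mod 13: now compute (10/13).
Pull out 2: since 13 ≡ 5 (mod 8), (2/13) = -1.
Reciprocity: 5 ≡ 1 and 13 ≡ 1 (mod 4), so (5/13) = +(13/5).
Reduce top mod 5: now compute (3/5).
Reciprocity: 3 ≡ 3 and 5 ≡ 1 (mod 4), so (3/5) = +(5/3).
Reduce top mod 3: now compute (2/3).
Pull out 2: since 3 ≡ 3 (mod 8), (2/3) = -1.
Reached (1/3) = 1. Collecting the sign flips along the way, the symbol is -1.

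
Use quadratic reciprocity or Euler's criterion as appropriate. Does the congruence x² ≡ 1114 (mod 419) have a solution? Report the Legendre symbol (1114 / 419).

1

First reduce: 1114 ≡ 276 (mod 419).
Pull out 2^2: since 419 ≡ 3 (mod 8), (2/419) = -1, so (2/419)^2 = +1.
Reciprocity: 69 ≡ 1 and 419 ≡ 3 (mod 4), so (69/419) = +(419/69).
Reduce top mod 69: now compute (5/69).
Reciprocity: 5 ≡ 1 and 69 ≡ 1 (mod 4), so (5/69) = +(69/5).
Reduce top mod 5: now compute (4/5).
Pull out 2^2: since 5 ≡ 5 (mod 8), (2/5) = -1, so (2/5)^2 = +1.
Reached (1/5) = 1. Collecting the sign flips along the way, the symbol is +1.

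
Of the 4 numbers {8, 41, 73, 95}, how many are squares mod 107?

1

(8/107) = -1 → non-residue.
(41/107) = +1 → QR.
(73/107) = -1 → non-residue.
(95/107) = -1 → non-residue.
Total quadratic residues among the 4: 1.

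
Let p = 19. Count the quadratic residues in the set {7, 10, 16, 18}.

2

(7/19) = +1 → QR.
(10/19) = -1 → non-residue.
(16/19) = +1 → QR.
(18/19) = -1 → non-residue.
Total quadratic residues among the 4: 2.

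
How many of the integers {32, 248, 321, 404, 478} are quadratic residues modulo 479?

(32/479) = +1 → QR.
(248/479) = -1 → non-residue.
(321/479) = +1 → QR.
(404/479) = -1 → non-residue.
(478/479) = -1 → non-residue.
Total quadratic residues among the 5: 2.

2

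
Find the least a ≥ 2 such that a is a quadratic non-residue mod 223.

3

(2/223) = +1, so 2 is a residue.
(3/223) = −1, so 3 is the smallest positive non-residue mod 223.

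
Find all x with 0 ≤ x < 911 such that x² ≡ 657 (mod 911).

373, 538

Since 911 ≡ 3 (mod 4), a square root of 657 is 657^((911+1)/4) = 657^228 mod 911.
Repeated squaring: 657^2≡746, 657^4≡806, 657^8≡93, 657^16≡450, 657^32≡258, 657^64≡61, 657^128≡77 (mod 911).
657^228 = 657^(128+64+32+4) ≡ 373 (mod 911).
Check: 373² = 139129 ≡ 657 (mod 911). The two roots are 373 and 538.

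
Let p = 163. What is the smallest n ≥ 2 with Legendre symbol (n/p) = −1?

2

(2/163) = −1, so 2 is the smallest positive non-residue mod 163.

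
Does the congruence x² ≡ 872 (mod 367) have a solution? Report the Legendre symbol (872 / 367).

-1

Euler's criterion: (872/367) ≡ 138^183 (mod 367).
138^2 ≡ 327 (mod 367)
138^4 ≡ 132 (mod 367)
138^8 ≡ 175 (mod 367)
138^16 ≡ 164 (mod 367)
138^32 ≡ 105 (mod 367)
138^64 ≡ 15 (mod 367)
138^128 ≡ 225 (mod 367)
138^183 = 138^(128+32+16+4+2+1) ≡ 366 (mod 367).
Result is 366 ≡ −1, so (872/367) = −1.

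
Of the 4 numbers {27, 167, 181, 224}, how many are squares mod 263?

(27/263) = +1 → QR.
(167/263) = -1 → non-residue.
(181/263) = +1 → QR.
(224/263) = -1 → non-residue.
Total quadratic residues among the 4: 2.

2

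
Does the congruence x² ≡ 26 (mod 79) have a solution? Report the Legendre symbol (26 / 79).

1

Euler's criterion: (26/79) ≡ 26^39 (mod 79).
26^2 ≡ 44 (mod 79)
26^4 ≡ 40 (mod 79)
26^8 ≡ 20 (mod 79)
26^16 ≡ 5 (mod 79)
26^32 ≡ 25 (mod 79)
26^39 = 26^(32+4+2+1) ≡ 1 (mod 79).
Result is 1, so (26/79) = 1.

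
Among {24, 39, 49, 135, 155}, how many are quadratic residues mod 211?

(24/211) = +1 → QR.
(39/211) = -1 → non-residue.
(49/211) = +1 → QR.
(135/211) = -1 → non-residue.
(155/211) = -1 → non-residue.
Total quadratic residues among the 5: 2.

2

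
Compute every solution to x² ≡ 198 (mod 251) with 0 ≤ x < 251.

Since 251 ≡ 3 (mod 4), a square root of 198 is 198^((251+1)/4) = 198^63 mod 251.
Repeated squaring: 198^2≡48, 198^4≡45, 198^8≡17, 198^16≡38, 198^32≡189 (mod 251).
198^63 = 198^(32+16+8+4+2+1) ≡ 169 (mod 251).
Check: 169² = 28561 ≡ 198 (mod 251). The two roots are 82 and 169.

82, 169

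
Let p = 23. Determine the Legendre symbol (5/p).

-1

Euler's criterion: (5/23) ≡ 5^11 (mod 23).
5^2 ≡ 2 (mod 23)
5^4 ≡ 4 (mod 23)
5^8 ≡ 16 (mod 23)
5^11 = 5^(8+2+1) ≡ 22 (mod 23).
Result is 22 ≡ −1, so (5/23) = −1.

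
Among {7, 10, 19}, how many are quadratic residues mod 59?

(7/59) = +1 → QR.
(10/59) = -1 → non-residue.
(19/59) = +1 → QR.
Total quadratic residues among the 3: 2.

2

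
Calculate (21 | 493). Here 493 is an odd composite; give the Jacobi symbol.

-1

Reciprocity: 21 ≡ 1 and 493 ≡ 1 (mod 4), so (21/493) = +(493/21).
Reduce top mod 21: now compute (10/21).
Pull out 2: since 21 ≡ 5 (mod 8), (2/21) = -1.
Reciprocity: 5 ≡ 1 and 21 ≡ 1 (mod 4), so (5/21) = +(21/5).
Reduce top mod 5: now compute (1/5).
Reached (1/5) = 1. Collecting the sign flips along the way, the symbol is -1.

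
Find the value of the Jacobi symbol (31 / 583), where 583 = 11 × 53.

Reciprocity: 31 ≡ 3 and 583 ≡ 3 (mod 4), so (31/583) = −(583/31).
Reduce top mod 31: now compute (25/31).
Reciprocity: 25 ≡ 1 and 31 ≡ 3 (mod 4), so (25/31) = +(31/25).
Reduce top mod 25: now compute (6/25).
Pull out 2: since 25 ≡ 1 (mod 8), (2/25) = +1.
Reciprocity: 3 ≡ 3 and 25 ≡ 1 (mod 4), so (3/25) = +(25/3).
Reduce top mod 3: now compute (1/3).
Reached (1/3) = 1. Collecting the sign flips along the way, the symbol is -1.

-1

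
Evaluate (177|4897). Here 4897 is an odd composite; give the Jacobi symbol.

0

Reciprocity: 177 ≡ 1 and 4897 ≡ 1 (mod 4), so (177/4897) = +(4897/177).
Reduce top mod 177: now compute (118/177).
Pull out 2: since 177 ≡ 1 (mod 8), (2/177) = +1.
Reciprocity: 59 ≡ 3 and 177 ≡ 1 (mod 4), so (59/177) = +(177/59).
Reduce top mod 59: now compute (0/59).
Top reduces to 0: gcd > 1, so the symbol is 0.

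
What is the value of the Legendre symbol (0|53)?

Top reduces to 0: gcd > 1, so the symbol is 0.

0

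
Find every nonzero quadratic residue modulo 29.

1, 4, 5, 6, 7, 9, 13, 16, 20, 22, 23, 24, 25, 28

Square k = 1,…,14 (k and 29−k give the same square):
1²=1, 2²=4, 3²=9, 4²=16, 5²=25, 6²≡7, 7²≡20, 8²≡6, 9²≡23, 10²≡13, 11²≡5, 12²≡28, 13²≡24, 14²≡22 (mod 29).
So the quadratic residues mod 29 are {1, 4, 5, 6, 7, 9, 13, 16, 20, 22, 23, 24, 25, 28}.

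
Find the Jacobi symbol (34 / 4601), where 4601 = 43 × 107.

Pull out 2: since 4601 ≡ 1 (mod 8), (2/4601) = +1.
Reciprocity: 17 ≡ 1 and 4601 ≡ 1 (mod 4), so (17/4601) = +(4601/17).
Reduce top mod 17: now compute (11/17).
Reciprocity: 11 ≡ 3 and 17 ≡ 1 (mod 4), so (11/17) = +(17/11).
Reduce top mod 11: now compute (6/11).
Pull out 2: since 11 ≡ 3 (mod 8), (2/11) = -1.
Reciprocity: 3 ≡ 3 and 11 ≡ 3 (mod 4), so (3/11) = −(11/3).
Reduce top mod 3: now compute (2/3).
Pull out 2: since 3 ≡ 3 (mod 8), (2/3) = -1.
Reached (1/3) = 1. Collecting the sign flips along the way, the symbol is -1.

-1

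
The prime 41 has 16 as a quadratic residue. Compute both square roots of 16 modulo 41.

41 ≡ 1 (mod 4), so we find a root by search.
Trying successive values, 4² = 16 ≡ 16 (mod 41). The other root is 41 − 4 = 37.

4, 37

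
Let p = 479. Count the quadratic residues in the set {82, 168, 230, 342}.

(82/479) = -1 → non-residue.
(168/479) = +1 → QR.
(230/479) = +1 → QR.
(342/479) = -1 → non-residue.
Total quadratic residues among the 4: 2.

2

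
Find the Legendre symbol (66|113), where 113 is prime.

Euler's criterion: (66/113) ≡ 66^56 (mod 113).
66^2 ≡ 62 (mod 113)
66^4 ≡ 2 (mod 113)
66^8 ≡ 4 (mod 113)
66^16 ≡ 16 (mod 113)
66^32 ≡ 30 (mod 113)
66^56 = 66^(32+16+8) ≡ 112 (mod 113).
Result is 112 ≡ −1, so (66/113) = −1.

-1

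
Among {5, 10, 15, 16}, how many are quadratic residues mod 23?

(5/23) = -1 → non-residue.
(10/23) = -1 → non-residue.
(15/23) = -1 → non-residue.
(16/23) = +1 → QR.
Total quadratic residues among the 4: 1.

1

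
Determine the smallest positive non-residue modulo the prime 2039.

(2/2039) = +1, so 2 is a residue.
(3/2039) = +1, so 3 is a residue.
(4/2039) = +1, so 4 is a residue.
(5/2039) = +1, so 5 is a residue.
(6/2039) = +1, so 6 is a residue.
(7/2039) = −1, so 7 is the smallest positive non-residue mod 2039.

7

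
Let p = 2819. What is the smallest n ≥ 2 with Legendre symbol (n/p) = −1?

2

(2/2819) = −1, so 2 is the smallest positive non-residue mod 2819.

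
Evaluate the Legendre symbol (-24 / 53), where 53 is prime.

1

Euler's criterion: (-24/53) ≡ 29^26 (mod 53).
29^2 ≡ 46 (mod 53)
29^4 ≡ 49 (mod 53)
29^8 ≡ 16 (mod 53)
29^16 ≡ 44 (mod 53)
29^26 = 29^(16+8+2) ≡ 1 (mod 53).
Result is 1, so (-24/53) = 1.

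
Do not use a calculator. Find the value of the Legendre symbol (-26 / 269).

-1

First reduce: -26 ≡ 243 (mod 269).
Reciprocity: 243 ≡ 3 and 269 ≡ 1 (mod 4), so (243/269) = +(269/243).
Reduce top mod 243: now compute (26/243).
Pull out 2: since 243 ≡ 3 (mod 8), (2/243) = -1.
Reciprocity: 13 ≡ 1 and 243 ≡ 3 (mod 4), so (13/243) = +(243/13).
Reduce top mod 13: now compute (9/13).
Reciprocity: 9 ≡ 1 and 13 ≡ 1 (mod 4), so (9/13) = +(13/9).
Reduce top mod 9: now compute (4/9).
Pull out 2^2: since 9 ≡ 1 (mod 8), (2/9) = +1, so (2/9)^2 = +1.
Reached (1/9) = 1. Collecting the sign flips along the way, the symbol is -1.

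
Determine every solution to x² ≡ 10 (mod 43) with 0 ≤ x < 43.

Since 43 ≡ 3 (mod 4), a square root of 10 is 10^((43+1)/4) = 10^11 mod 43.
Repeated squaring: 10^2≡14, 10^4≡24, 10^8≡17 (mod 43).
10^11 = 10^(8+2+1) ≡ 15 (mod 43).
Check: 15² = 225 ≡ 10 (mod 43). The two roots are 15 and 28.

15, 28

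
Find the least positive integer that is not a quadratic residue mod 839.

(2/839) = +1, so 2 is a residue.
(3/839) = +1, so 3 is a residue.
(4/839) = +1, so 4 is a residue.
(5/839) = +1, so 5 is a residue.
(6/839) = +1, so 6 is a residue.
(7/839) = +1, so 7 is a residue.
(8/839) = +1, so 8 is a residue.
(9/839) = +1, so 9 is a residue.
(10/839) = +1, so 10 is a residue.
(11/839) = −1, so 11 is the smallest positive non-residue mod 839.

11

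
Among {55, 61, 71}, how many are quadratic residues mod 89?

(55/89) = +1 → QR.
(61/89) = -1 → non-residue.
(71/89) = +1 → QR.
Total quadratic residues among the 3: 2.

2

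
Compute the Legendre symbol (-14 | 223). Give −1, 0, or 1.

First reduce: -14 ≡ 209 (mod 223).
Reciprocity: 209 ≡ 1 and 223 ≡ 3 (mod 4), so (209/223) = +(223/209).
Reduce top mod 209: now compute (14/209).
Pull out 2: since 209 ≡ 1 (mod 8), (2/209) = +1.
Reciprocity: 7 ≡ 3 and 209 ≡ 1 (mod 4), so (7/209) = +(209/7).
Reduce top mod 7: now compute (6/7).
Pull out 2: since 7 ≡ 7 (mod 8), (2/7) = +1.
Reciprocity: 3 ≡ 3 and 7 ≡ 3 (mod 4), so (3/7) = −(7/3).
Reduce top mod 3: now compute (1/3).
Reached (1/3) = 1. Collecting the sign flips along the way, the symbol is -1.

-1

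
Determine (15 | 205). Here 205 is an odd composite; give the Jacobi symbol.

Reciprocity: 15 ≡ 3 and 205 ≡ 1 (mod 4), so (15/205) = +(205/15).
Reduce top mod 15: now compute (10/15).
Pull out 2: since 15 ≡ 7 (mod 8), (2/15) = +1.
Reciprocity: 5 ≡ 1 and 15 ≡ 3 (mod 4), so (5/15) = +(15/5).
Reduce top mod 5: now compute (0/5).
Top reduces to 0: gcd > 1, so the symbol is 0.

0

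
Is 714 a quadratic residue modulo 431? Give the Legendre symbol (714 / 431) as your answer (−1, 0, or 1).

Euler's criterion: (714/431) ≡ 283^215 (mod 431).
283^2 ≡ 354 (mod 431)
283^4 ≡ 326 (mod 431)
283^8 ≡ 250 (mod 431)
283^16 ≡ 5 (mod 431)
283^32 ≡ 25 (mod 431)
283^64 ≡ 194 (mod 431)
283^128 ≡ 139 (mod 431)
283^215 = 283^(128+64+16+4+2+1) ≡ 1 (mod 431).
Result is 1, so (714/431) = 1.

1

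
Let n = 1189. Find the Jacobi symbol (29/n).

0

Reciprocity: 29 ≡ 1 and 1189 ≡ 1 (mod 4), so (29/1189) = +(1189/29).
Reduce top mod 29: now compute (0/29).
Top reduces to 0: gcd > 1, so the symbol is 0.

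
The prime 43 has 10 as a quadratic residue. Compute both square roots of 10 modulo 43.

15, 28

Since 43 ≡ 3 (mod 4), a square root of 10 is 10^((43+1)/4) = 10^11 mod 43.
Repeated squaring: 10^2≡14, 10^4≡24, 10^8≡17 (mod 43).
10^11 = 10^(8+2+1) ≡ 15 (mod 43).
Check: 15² = 225 ≡ 10 (mod 43). The two roots are 15 and 28.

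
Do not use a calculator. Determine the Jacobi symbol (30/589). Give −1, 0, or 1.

-1

Pull out 2: since 589 ≡ 5 (mod 8), (2/589) = -1.
Reciprocity: 15 ≡ 3 and 589 ≡ 1 (mod 4), so (15/589) = +(589/15).
Reduce top mod 15: now compute (4/15).
Pull out 2^2: since 15 ≡ 7 (mod 8), (2/15) = +1, so (2/15)^2 = +1.
Reached (1/15) = 1. Collecting the sign flips along the way, the symbol is -1.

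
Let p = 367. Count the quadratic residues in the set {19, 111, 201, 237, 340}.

2

(19/367) = -1 → non-residue.
(111/367) = -1 → non-residue.
(201/367) = -1 → non-residue.
(237/367) = +1 → QR.
(340/367) = +1 → QR.
Total quadratic residues among the 5: 2.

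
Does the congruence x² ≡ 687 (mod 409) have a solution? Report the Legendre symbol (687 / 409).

Euler's criterion: (687/409) ≡ 278^204 (mod 409).
278^2 ≡ 392 (mod 409)
278^4 ≡ 289 (mod 409)
278^8 ≡ 85 (mod 409)
278^16 ≡ 272 (mod 409)
278^32 ≡ 364 (mod 409)
278^64 ≡ 389 (mod 409)
278^128 ≡ 400 (mod 409)
278^204 = 278^(128+64+8+4) ≡ 1 (mod 409).
Result is 1, so (687/409) = 1.

1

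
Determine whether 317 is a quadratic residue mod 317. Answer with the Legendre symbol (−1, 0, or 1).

0

First reduce: 317 ≡ 0 (mod 317).
Top reduces to 0: gcd > 1, so the symbol is 0.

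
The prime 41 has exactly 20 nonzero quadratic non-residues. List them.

3 6 7 11 12 13 14 15 17 19 22 24 26 27 28 29 30 34 35 38

Square k = 1,…,20 (k and 41−k give the same square):
1²=1, 2²=4, 3²=9, 4²=16, 5²=25, 6²=36, 7²≡8, 8²≡23, 9²≡40, 10²≡18, 11²≡39, 12²≡21, 13²≡5, 14²≡32, 15²≡20, 16²≡10, 17²≡2, 18²≡37, 19²≡33, 20²≡31 (mod 41).
The residues are {1, 2, 4, 5, 8, 9, 10, 16, 18, 20, 21, 23, 25, 31, 32, 33, 36, 37, 39, 40}; the non-residues are the remaining 20 nonzero classes.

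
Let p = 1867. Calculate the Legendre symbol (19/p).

-1

Reciprocity: 19 ≡ 3 and 1867 ≡ 3 (mod 4), so (19/1867) = −(1867/19).
Reduce top mod 19: now compute (5/19).
Reciprocity: 5 ≡ 1 and 19 ≡ 3 (mod 4), so (5/19) = +(19/5).
Reduce top mod 5: now compute (4/5).
Pull out 2^2: since 5 ≡ 5 (mod 8), (2/5) = -1, so (2/5)^2 = +1.
Reached (1/5) = 1. Collecting the sign flips along the way, the symbol is -1.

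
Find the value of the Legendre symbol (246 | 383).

Euler's criterion: (246/383) ≡ 246^191 (mod 383).
246^2 ≡ 2 (mod 383)
246^4 ≡ 4 (mod 383)
246^8 ≡ 16 (mod 383)
246^16 ≡ 256 (mod 383)
246^32 ≡ 43 (mod 383)
246^64 ≡ 317 (mod 383)
246^128 ≡ 143 (mod 383)
246^191 = 246^(128+32+16+8+4+2+1) ≡ 382 (mod 383).
Result is 382 ≡ −1, so (246/383) = −1.

-1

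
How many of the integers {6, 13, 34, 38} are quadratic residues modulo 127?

(6/127) = -1 → non-residue.
(13/127) = +1 → QR.
(34/127) = +1 → QR.
(38/127) = +1 → QR.
Total quadratic residues among the 4: 3.

3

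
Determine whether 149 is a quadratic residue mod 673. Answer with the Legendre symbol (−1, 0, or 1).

-1

Reciprocity: 149 ≡ 1 and 673 ≡ 1 (mod 4), so (149/673) = +(673/149).
Reduce top mod 149: now compute (77/149).
Reciprocity: 77 ≡ 1 and 149 ≡ 1 (mod 4), so (77/149) = +(149/77).
Reduce top mod 77: now compute (72/77).
Pull out 2^3: since 77 ≡ 5 (mod 8), (2/77) = -1, so (2/77)^3 = -1.
Reciprocity: 9 ≡ 1 and 77 ≡ 1 (mod 4), so (9/77) = +(77/9).
Reduce top mod 9: now compute (5/9).
Reciprocity: 5 ≡ 1 and 9 ≡ 1 (mod 4), so (5/9) = +(9/5).
Reduce top mod 5: now compute (4/5).
Pull out 2^2: since 5 ≡ 5 (mod 8), (2/5) = -1, so (2/5)^2 = +1.
Reached (1/5) = 1. Collecting the sign flips along the way, the symbol is -1.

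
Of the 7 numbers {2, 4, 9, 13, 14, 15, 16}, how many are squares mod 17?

6

(2/17) = +1 → QR.
(4/17) = +1 → QR.
(9/17) = +1 → QR.
(13/17) = +1 → QR.
(14/17) = -1 → non-residue.
(15/17) = +1 → QR.
(16/17) = +1 → QR.
Total quadratic residues among the 7: 6.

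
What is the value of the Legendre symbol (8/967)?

1

Pull out 2^3: since 967 ≡ 7 (mod 8), (2/967) = +1, so (2/967)^3 = +1.
Reached (1/967) = 1. Collecting the sign flips along the way, the symbol is +1.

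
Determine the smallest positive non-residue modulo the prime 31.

(2/31) = +1, so 2 is a residue.
(3/31) = −1, so 3 is the smallest positive non-residue mod 31.

3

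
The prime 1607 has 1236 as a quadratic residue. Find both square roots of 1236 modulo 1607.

Since 1607 ≡ 3 (mod 4), a square root of 1236 is 1236^((1607+1)/4) = 1236^402 mod 1607.
Repeated squaring: 1236^2≡1046, 1236^4≡1356, 1236^8≡328, 1236^16≡1522, 1236^32≡797, 1236^64≡444, 1236^128≡1082, 1236^256≡828 (mod 1607).
1236^402 = 1236^(256+128+16+2) ≡ 1002 (mod 1607).
Check: 1002² = 1004004 ≡ 1236 (mod 1607). The two roots are 605 and 1002.

605, 1002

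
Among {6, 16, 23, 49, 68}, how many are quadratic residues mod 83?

4

(6/83) = -1 → non-residue.
(16/83) = +1 → QR.
(23/83) = +1 → QR.
(49/83) = +1 → QR.
(68/83) = +1 → QR.
Total quadratic residues among the 5: 4.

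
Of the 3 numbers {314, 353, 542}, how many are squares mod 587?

(314/587) = +1 → QR.
(353/587) = -1 → non-residue.
(542/587) = +1 → QR.
Total quadratic residues among the 3: 2.

2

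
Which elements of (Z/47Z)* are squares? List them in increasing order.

Square k = 1,…,23 (k and 47−k give the same square):
1²=1, 2²=4, 3²=9, 4²=16, 5²=25, 6²=36, 7²≡2, 8²≡17, 9²≡34, 10²≡6, 11²≡27, 12²≡3, 13²≡28, 14²≡8, 15²≡37, 16²≡21, 17²≡7, 18²≡42, 19²≡32, 20²≡24, 21²≡18, 22²≡14, 23²≡12 (mod 47).
So the quadratic residues mod 47 are {1, 2, 3, 4, 6, 7, 8, 9, 12, 14, 16, 17, 18, 21, 24, 25, 27, 28, 32, 34, 36, 37, 42}.

1, 2, 3, 4, 6, 7, 8, 9, 12, 14, 16, 17, 18, 21, 24, 25, 27, 28, 32, 34, 36, 37, 42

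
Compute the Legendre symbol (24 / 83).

-1

Pull out 2^3: since 83 ≡ 3 (mod 8), (2/83) = -1, so (2/83)^3 = -1.
Reciprocity: 3 ≡ 3 and 83 ≡ 3 (mod 4), so (3/83) = −(83/3).
Reduce top mod 3: now compute (2/3).
Pull out 2: since 3 ≡ 3 (mod 8), (2/3) = -1.
Reached (1/3) = 1. Collecting the sign flips along the way, the symbol is -1.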